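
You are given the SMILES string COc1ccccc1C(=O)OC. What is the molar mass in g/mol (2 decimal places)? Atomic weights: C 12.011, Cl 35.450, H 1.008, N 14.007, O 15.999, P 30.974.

166.18 g/mol

First, the molecular formula is C9H10O3 (counting implicit H from valence).
  C: 9 × 12.011 = 108.099
  H: 10 × 1.008 = 10.080
  O: 3 × 15.999 = 47.997
Sum: 9×12.011 + 10×1.008 + 3×15.999 = 166.176 → 166.18 g/mol.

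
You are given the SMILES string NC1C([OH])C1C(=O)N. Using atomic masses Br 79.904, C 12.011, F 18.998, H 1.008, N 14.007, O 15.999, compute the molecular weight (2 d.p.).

116.12 g/mol

First, the molecular formula is C4H8N2O2 (counting implicit H from valence).
  C: 4 × 12.011 = 48.044
  H: 8 × 1.008 = 8.064
  N: 2 × 14.007 = 28.014
  O: 2 × 15.999 = 31.998
Sum: 4×12.011 + 8×1.008 + 2×14.007 + 2×15.999 = 116.120 → 116.12 g/mol.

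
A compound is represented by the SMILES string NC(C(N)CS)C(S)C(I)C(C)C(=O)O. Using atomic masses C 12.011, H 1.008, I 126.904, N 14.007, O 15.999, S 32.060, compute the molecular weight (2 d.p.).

First, the molecular formula is C8H17IN2O2S2 (counting implicit H from valence).
  C: 8 × 12.011 = 96.088
  H: 17 × 1.008 = 17.136
  I: 1 × 126.904 = 126.904
  N: 2 × 14.007 = 28.014
  O: 2 × 15.999 = 31.998
  S: 2 × 32.060 = 64.120
Sum: 8×12.011 + 17×1.008 + 1×126.904 + 2×14.007 + 2×15.999 + 2×32.060 = 364.260 → 364.26 g/mol.

364.26 g/mol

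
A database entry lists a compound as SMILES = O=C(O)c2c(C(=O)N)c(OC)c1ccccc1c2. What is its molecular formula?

Walk through each heavy atom and fill implicit hydrogens from standard valence (C 4, N 3, O 2, S 2, halogen 1); for lowercase aromatic atoms, an aromatic c carries 1 H when it has two neighbours and 0 H with three, and aromatic n carries 0 H:
  atom 1: O, bond orders sum to 2 (valence 2) → 0 H
  atom 2: C, bond orders sum to 4 (valence 4) → 0 H
  atom 3: O, bond orders sum to 1 (valence 2) → 1 H
  atom 4: aromatic c, 3 neighbours → 0 H
  atom 5: aromatic c, 3 neighbours → 0 H
  atom 6: C, bond orders sum to 4 (valence 4) → 0 H
  atom 7: O, bond orders sum to 2 (valence 2) → 0 H
  atom 8: N, bond orders sum to 1 (valence 3) → 2 H
  atom 9: aromatic c, 3 neighbours → 0 H
  atom 10: O, bond orders sum to 2 (valence 2) → 0 H
  atom 11: C, bond orders sum to 1 (valence 4) → 3 H
  atom 12: aromatic c, 3 neighbours → 0 H
  atom 13: aromatic c, 2 neighbours → 1 H
  atom 14: aromatic c, 2 neighbours → 1 H
  atom 15: aromatic c, 2 neighbours → 1 H
  atom 16: aromatic c, 2 neighbours → 1 H
  atom 17: aromatic c, 3 neighbours → 0 H
  atom 18: aromatic c, 2 neighbours → 1 H
Totals → C:13, H:11, N:1, O:4.
In Hill order: C13H11NO4.

C13H11NO4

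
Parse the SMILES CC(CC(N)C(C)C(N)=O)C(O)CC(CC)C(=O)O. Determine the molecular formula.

Walk through each heavy atom and fill implicit hydrogens from standard valence (C 4, N 3, O 2, S 2, halogen 1):
  atom 1: C, bond orders sum to 1 (valence 4) → 3 H
  atom 2: C, bond orders sum to 3 (valence 4) → 1 H
  atom 3: C, bond orders sum to 2 (valence 4) → 2 H
  atom 4: C, bond orders sum to 3 (valence 4) → 1 H
  atom 5: N, bond orders sum to 1 (valence 3) → 2 H
  atom 6: C, bond orders sum to 3 (valence 4) → 1 H
  atom 7: C, bond orders sum to 1 (valence 4) → 3 H
  atom 8: C, bond orders sum to 4 (valence 4) → 0 H
  atom 9: N, bond orders sum to 1 (valence 3) → 2 H
  atom 10: O, bond orders sum to 2 (valence 2) → 0 H
  atom 11: C, bond orders sum to 3 (valence 4) → 1 H
  atom 12: O, bond orders sum to 1 (valence 2) → 1 H
  atom 13: C, bond orders sum to 2 (valence 4) → 2 H
  atom 14: C, bond orders sum to 3 (valence 4) → 1 H
  atom 15: C, bond orders sum to 2 (valence 4) → 2 H
  atom 16: C, bond orders sum to 1 (valence 4) → 3 H
  atom 17: C, bond orders sum to 4 (valence 4) → 0 H
  atom 18: O, bond orders sum to 2 (valence 2) → 0 H
  atom 19: O, bond orders sum to 1 (valence 2) → 1 H
Totals → C:13, H:26, N:2, O:4.

C13H26N2O4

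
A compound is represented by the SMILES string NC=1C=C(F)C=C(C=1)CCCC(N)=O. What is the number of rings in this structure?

In SMILES, each pair of matching ring-closure digits denotes one ring-closing bond; the number of such bonds equals the number of independent rings.
Ring-closure bonds here: 1.

1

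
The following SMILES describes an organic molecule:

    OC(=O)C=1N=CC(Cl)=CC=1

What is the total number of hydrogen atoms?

4

Walk through each heavy atom and fill implicit hydrogens from standard valence (C 4, N 3, O 2, S 2, halogen 1):
  atom 1: O, bond orders sum to 1 (valence 2) → 1 H
  atom 2: C, bond orders sum to 4 (valence 4) → 0 H
  atom 3: O, bond orders sum to 2 (valence 2) → 0 H
  atom 4: C, bond orders sum to 4 (valence 4) → 0 H
  atom 5: N, bond orders sum to 3 (valence 3) → 0 H
  atom 6: C, bond orders sum to 3 (valence 4) → 1 H
  atom 7: C, bond orders sum to 4 (valence 4) → 0 H
  atom 8: Cl (halogen, monovalent) → 0 H
  atom 9: C, bond orders sum to 3 (valence 4) → 1 H
  atom 10: C, bond orders sum to 3 (valence 4) → 1 H
Total hydrogens: 4.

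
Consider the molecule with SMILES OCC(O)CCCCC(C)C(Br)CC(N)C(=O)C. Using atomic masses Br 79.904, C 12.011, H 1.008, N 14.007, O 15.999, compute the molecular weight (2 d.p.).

First, the molecular formula is C13H26BrNO3 (counting implicit H from valence).
  Br: 1 × 79.904 = 79.904
  C: 13 × 12.011 = 156.143
  H: 26 × 1.008 = 26.208
  N: 1 × 14.007 = 14.007
  O: 3 × 15.999 = 47.997
Sum: 1×79.904 + 13×12.011 + 26×1.008 + 1×14.007 + 3×15.999 = 324.259 → 324.26 g/mol.

324.26 g/mol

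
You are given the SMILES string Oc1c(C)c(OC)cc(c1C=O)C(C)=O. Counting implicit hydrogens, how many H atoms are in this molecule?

Walk through each heavy atom and fill implicit hydrogens from standard valence (C 4, N 3, O 2, S 2, halogen 1); for lowercase aromatic atoms, an aromatic c carries 1 H when it has two neighbours and 0 H with three, and aromatic n carries 0 H:
  atom 1: O, bond orders sum to 1 (valence 2) → 1 H
  atom 2: aromatic c, 3 neighbours → 0 H
  atom 3: aromatic c, 3 neighbours → 0 H
  atom 4: C, bond orders sum to 1 (valence 4) → 3 H
  atom 5: aromatic c, 3 neighbours → 0 H
  atom 6: O, bond orders sum to 2 (valence 2) → 0 H
  atom 7: C, bond orders sum to 1 (valence 4) → 3 H
  atom 8: aromatic c, 2 neighbours → 1 H
  atom 9: aromatic c, 3 neighbours → 0 H
  atom 10: aromatic c, 3 neighbours → 0 H
  atom 11: C, bond orders sum to 3 (valence 4) → 1 H
  atom 12: O, bond orders sum to 2 (valence 2) → 0 H
  atom 13: C, bond orders sum to 4 (valence 4) → 0 H
  atom 14: C, bond orders sum to 1 (valence 4) → 3 H
  atom 15: O, bond orders sum to 2 (valence 2) → 0 H
Total hydrogens: 12.

12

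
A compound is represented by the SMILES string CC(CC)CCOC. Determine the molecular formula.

Walk through each heavy atom and fill implicit hydrogens from standard valence (C 4, N 3, O 2, S 2, halogen 1):
  atom 1: C, bond orders sum to 1 (valence 4) → 3 H
  atom 2: C, bond orders sum to 3 (valence 4) → 1 H
  atom 3: C, bond orders sum to 2 (valence 4) → 2 H
  atom 4: C, bond orders sum to 1 (valence 4) → 3 H
  atom 5: C, bond orders sum to 2 (valence 4) → 2 H
  atom 6: C, bond orders sum to 2 (valence 4) → 2 H
  atom 7: O, bond orders sum to 2 (valence 2) → 0 H
  atom 8: C, bond orders sum to 1 (valence 4) → 3 H
Totals → C:7, H:16, O:1.
In Hill order: C7H16O.

C7H16O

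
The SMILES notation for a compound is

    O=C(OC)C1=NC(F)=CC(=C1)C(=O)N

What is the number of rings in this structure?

In SMILES, each pair of matching ring-closure digits denotes one ring-closing bond; the number of such bonds equals the number of independent rings.
Ring-closure bonds here: 1.

1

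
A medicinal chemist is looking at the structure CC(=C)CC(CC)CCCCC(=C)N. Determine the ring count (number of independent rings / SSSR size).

In SMILES, each pair of matching ring-closure digits denotes one ring-closing bond; the number of such bonds equals the number of independent rings.
Ring-closure bonds here: 0.

0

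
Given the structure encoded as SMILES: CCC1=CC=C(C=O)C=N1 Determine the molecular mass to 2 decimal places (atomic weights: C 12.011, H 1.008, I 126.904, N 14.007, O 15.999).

First, the molecular formula is C8H9NO (counting implicit H from valence).
  C: 8 × 12.011 = 96.088
  H: 9 × 1.008 = 9.072
  N: 1 × 14.007 = 14.007
  O: 1 × 15.999 = 15.999
Sum: 8×12.011 + 9×1.008 + 1×14.007 + 1×15.999 = 135.166 → 135.17 g/mol.

135.17 g/mol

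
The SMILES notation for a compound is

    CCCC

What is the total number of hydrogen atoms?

10

Walk through each heavy atom and fill implicit hydrogens from standard valence (C 4, N 3, O 2, S 2, halogen 1):
  atom 1: C, bond orders sum to 1 (valence 4) → 3 H
  atom 2: C, bond orders sum to 2 (valence 4) → 2 H
  atom 3: C, bond orders sum to 2 (valence 4) → 2 H
  atom 4: C, bond orders sum to 1 (valence 4) → 3 H
Total hydrogens: 10.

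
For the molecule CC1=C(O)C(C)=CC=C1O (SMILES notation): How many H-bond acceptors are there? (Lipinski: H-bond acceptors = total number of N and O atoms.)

2

N atoms: 0; O atoms: 2.
Lipinski HBA = 0 + 2 = 2.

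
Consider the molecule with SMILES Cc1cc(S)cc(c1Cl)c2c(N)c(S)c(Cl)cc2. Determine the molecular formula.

C13H11Cl2NS2

Walk through each heavy atom and fill implicit hydrogens from standard valence (C 4, N 3, O 2, S 2, halogen 1); for lowercase aromatic atoms, an aromatic c carries 1 H when it has two neighbours and 0 H with three, and aromatic n carries 0 H:
  atom 1: C, bond orders sum to 1 (valence 4) → 3 H
  atom 2: aromatic c, 3 neighbours → 0 H
  atom 3: aromatic c, 2 neighbours → 1 H
  atom 4: aromatic c, 3 neighbours → 0 H
  atom 5: S, bond orders sum to 1 (valence 2) → 1 H
  atom 6: aromatic c, 2 neighbours → 1 H
  atom 7: aromatic c, 3 neighbours → 0 H
  atom 8: aromatic c, 3 neighbours → 0 H
  atom 9: Cl (halogen, monovalent) → 0 H
  atom 10: aromatic c, 3 neighbours → 0 H
  atom 11: aromatic c, 3 neighbours → 0 H
  atom 12: N, bond orders sum to 1 (valence 3) → 2 H
  atom 13: aromatic c, 3 neighbours → 0 H
  atom 14: S, bond orders sum to 1 (valence 2) → 1 H
  atom 15: aromatic c, 3 neighbours → 0 H
  atom 16: Cl (halogen, monovalent) → 0 H
  atom 17: aromatic c, 2 neighbours → 1 H
  atom 18: aromatic c, 2 neighbours → 1 H
Totals → C:13, H:11, Cl:2, N:1, S:2.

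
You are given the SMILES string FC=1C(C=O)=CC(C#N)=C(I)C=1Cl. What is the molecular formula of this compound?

C8H2ClFINO

Walk through each heavy atom and fill implicit hydrogens from standard valence (C 4, N 3, O 2, S 2, halogen 1):
  atom 1: F (halogen, monovalent) → 0 H
  atom 2: C, bond orders sum to 4 (valence 4) → 0 H
  atom 3: C, bond orders sum to 4 (valence 4) → 0 H
  atom 4: C, bond orders sum to 3 (valence 4) → 1 H
  atom 5: O, bond orders sum to 2 (valence 2) → 0 H
  atom 6: C, bond orders sum to 3 (valence 4) → 1 H
  atom 7: C, bond orders sum to 4 (valence 4) → 0 H
  atom 8: C, bond orders sum to 4 (valence 4) → 0 H
  atom 9: N, bond orders sum to 3 (valence 3) → 0 H
  atom 10: C, bond orders sum to 4 (valence 4) → 0 H
  atom 11: I (halogen, monovalent) → 0 H
  atom 12: C, bond orders sum to 4 (valence 4) → 0 H
  atom 13: Cl (halogen, monovalent) → 0 H
Totals → C:8, H:2, Cl:1, F:1, I:1, N:1, O:1.
In Hill order: C8H2ClFINO.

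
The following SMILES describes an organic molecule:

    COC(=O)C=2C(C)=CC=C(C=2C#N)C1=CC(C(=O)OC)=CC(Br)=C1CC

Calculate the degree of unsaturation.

Degree of unsaturation = (number of rings) + (number of π bonds).
Ring closures in the SMILES: 2.
π bonds: 8 double bonds (each 1 DoU), 1 triple bond (each 2 DoU) → 10 DoU from unsaturation.
Total DoU = 2 + 10 = 12.

12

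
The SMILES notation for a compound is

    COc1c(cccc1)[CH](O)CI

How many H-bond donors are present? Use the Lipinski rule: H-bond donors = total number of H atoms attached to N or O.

1

Donors: find every N or O and count the H atoms it carries.
  atom 2 (O): bond orders sum to 2 → 0 H
  atom 10 (O): bond orders sum to 1 → 1 H
Lipinski HBD = 1.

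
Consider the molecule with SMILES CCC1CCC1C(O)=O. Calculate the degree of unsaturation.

2

Degree of unsaturation = (number of rings) + (number of π bonds).
Ring closures in the SMILES: 1.
π bonds: 1 double bond (each 1 DoU) → 1 DoU from unsaturation.
Total DoU = 1 + 1 = 2.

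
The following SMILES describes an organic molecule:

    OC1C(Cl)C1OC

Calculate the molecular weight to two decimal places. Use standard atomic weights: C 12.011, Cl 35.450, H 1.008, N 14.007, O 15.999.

First, the molecular formula is C4H7ClO2 (counting implicit H from valence).
  C: 4 × 12.011 = 48.044
  Cl: 1 × 35.450 = 35.450
  H: 7 × 1.008 = 7.056
  O: 2 × 15.999 = 31.998
Sum: 4×12.011 + 1×35.450 + 7×1.008 + 2×15.999 = 122.548 → 122.55 g/mol.

122.55 g/mol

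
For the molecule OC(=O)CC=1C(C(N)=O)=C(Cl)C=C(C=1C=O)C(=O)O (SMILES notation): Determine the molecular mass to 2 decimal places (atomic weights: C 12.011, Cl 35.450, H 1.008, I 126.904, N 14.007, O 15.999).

First, the molecular formula is C11H8ClNO6 (counting implicit H from valence).
  C: 11 × 12.011 = 132.121
  Cl: 1 × 35.450 = 35.450
  H: 8 × 1.008 = 8.064
  N: 1 × 14.007 = 14.007
  O: 6 × 15.999 = 95.994
Sum: 11×12.011 + 1×35.450 + 8×1.008 + 1×14.007 + 6×15.999 = 285.636 → 285.64 g/mol.

285.64 g/mol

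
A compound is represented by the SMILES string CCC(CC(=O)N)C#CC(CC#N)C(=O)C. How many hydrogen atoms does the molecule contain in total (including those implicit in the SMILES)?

Walk through each heavy atom and fill implicit hydrogens from standard valence (C 4, N 3, O 2, S 2, halogen 1):
  atom 1: C, bond orders sum to 1 (valence 4) → 3 H
  atom 2: C, bond orders sum to 2 (valence 4) → 2 H
  atom 3: C, bond orders sum to 3 (valence 4) → 1 H
  atom 4: C, bond orders sum to 2 (valence 4) → 2 H
  atom 5: C, bond orders sum to 4 (valence 4) → 0 H
  atom 6: O, bond orders sum to 2 (valence 2) → 0 H
  atom 7: N, bond orders sum to 1 (valence 3) → 2 H
  atom 8: C, bond orders sum to 4 (valence 4) → 0 H
  atom 9: C, bond orders sum to 4 (valence 4) → 0 H
  atom 10: C, bond orders sum to 3 (valence 4) → 1 H
  atom 11: C, bond orders sum to 2 (valence 4) → 2 H
  atom 12: C, bond orders sum to 4 (valence 4) → 0 H
  atom 13: N, bond orders sum to 3 (valence 3) → 0 H
  atom 14: C, bond orders sum to 4 (valence 4) → 0 H
  atom 15: O, bond orders sum to 2 (valence 2) → 0 H
  atom 16: C, bond orders sum to 1 (valence 4) → 3 H
Total hydrogens: 16.

16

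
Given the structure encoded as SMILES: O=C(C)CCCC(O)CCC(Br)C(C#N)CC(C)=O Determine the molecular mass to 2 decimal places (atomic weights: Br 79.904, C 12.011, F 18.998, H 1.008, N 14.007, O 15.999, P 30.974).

First, the molecular formula is C14H22BrNO3 (counting implicit H from valence).
  Br: 1 × 79.904 = 79.904
  C: 14 × 12.011 = 168.154
  H: 22 × 1.008 = 22.176
  N: 1 × 14.007 = 14.007
  O: 3 × 15.999 = 47.997
Sum: 1×79.904 + 14×12.011 + 22×1.008 + 1×14.007 + 3×15.999 = 332.238 → 332.24 g/mol.

332.24 g/mol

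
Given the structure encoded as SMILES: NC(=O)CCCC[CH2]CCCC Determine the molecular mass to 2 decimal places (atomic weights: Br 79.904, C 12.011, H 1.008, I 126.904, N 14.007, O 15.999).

171.28 g/mol

First, the molecular formula is C10H21NO (counting implicit H from valence).
  C: 10 × 12.011 = 120.110
  H: 21 × 1.008 = 21.168
  N: 1 × 14.007 = 14.007
  O: 1 × 15.999 = 15.999
Sum: 10×12.011 + 21×1.008 + 1×14.007 + 1×15.999 = 171.284 → 171.28 g/mol.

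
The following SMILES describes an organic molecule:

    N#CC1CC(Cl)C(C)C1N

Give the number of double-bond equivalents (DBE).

3

Molecular formula: C7H11ClN2.
DoU = (2C + 2 + N − H − X) / 2, where X is the halogen count and O/S are ignored.
    = (2·7 + 2 + 2 − 11 − 1) / 2 = 6 / 2 = 3.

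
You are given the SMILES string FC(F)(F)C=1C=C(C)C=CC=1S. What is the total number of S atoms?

1

Scan the SMILES for S atoms (remember two-letter symbols like Cl and Br are single atoms).
Sulfur count: 1.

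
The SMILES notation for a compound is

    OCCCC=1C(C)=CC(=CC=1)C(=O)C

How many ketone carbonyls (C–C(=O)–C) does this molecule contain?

1

The ketone motif appears at heavy-atom position 12 in the SMILES.
Other groups present: 1 hydroxyl.
Ketone count: 1.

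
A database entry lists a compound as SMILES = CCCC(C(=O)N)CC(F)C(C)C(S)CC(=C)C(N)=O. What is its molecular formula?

Walk through each heavy atom and fill implicit hydrogens from standard valence (C 4, N 3, O 2, S 2, halogen 1):
  atom 1: C, bond orders sum to 1 (valence 4) → 3 H
  atom 2: C, bond orders sum to 2 (valence 4) → 2 H
  atom 3: C, bond orders sum to 2 (valence 4) → 2 H
  atom 4: C, bond orders sum to 3 (valence 4) → 1 H
  atom 5: C, bond orders sum to 4 (valence 4) → 0 H
  atom 6: O, bond orders sum to 2 (valence 2) → 0 H
  atom 7: N, bond orders sum to 1 (valence 3) → 2 H
  atom 8: C, bond orders sum to 2 (valence 4) → 2 H
  atom 9: C, bond orders sum to 3 (valence 4) → 1 H
  atom 10: F (halogen, monovalent) → 0 H
  atom 11: C, bond orders sum to 3 (valence 4) → 1 H
  atom 12: C, bond orders sum to 1 (valence 4) → 3 H
  atom 13: C, bond orders sum to 3 (valence 4) → 1 H
  atom 14: S, bond orders sum to 1 (valence 2) → 1 H
  atom 15: C, bond orders sum to 2 (valence 4) → 2 H
  atom 16: C, bond orders sum to 4 (valence 4) → 0 H
  atom 17: C, bond orders sum to 2 (valence 4) → 2 H
  atom 18: C, bond orders sum to 4 (valence 4) → 0 H
  atom 19: N, bond orders sum to 1 (valence 3) → 2 H
  atom 20: O, bond orders sum to 2 (valence 2) → 0 H
Totals → C:14, H:25, F:1, N:2, O:2, S:1.
In Hill order: C14H25FN2O2S.

C14H25FN2O2S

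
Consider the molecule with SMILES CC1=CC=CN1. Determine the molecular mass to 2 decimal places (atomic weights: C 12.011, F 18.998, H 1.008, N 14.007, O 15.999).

First, the molecular formula is C5H7N (counting implicit H from valence).
  C: 5 × 12.011 = 60.055
  H: 7 × 1.008 = 7.056
  N: 1 × 14.007 = 14.007
Sum: 5×12.011 + 7×1.008 + 1×14.007 = 81.118 → 81.12 g/mol.

81.12 g/mol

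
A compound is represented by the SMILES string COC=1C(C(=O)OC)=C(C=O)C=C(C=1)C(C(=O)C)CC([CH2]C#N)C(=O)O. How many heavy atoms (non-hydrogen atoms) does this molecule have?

26

Every atom symbol written in the SMILES (organic subset) is one heavy atom; implicit H are not written.
Heavy atoms by element → C:18, N:1, O:7.
Total: 26.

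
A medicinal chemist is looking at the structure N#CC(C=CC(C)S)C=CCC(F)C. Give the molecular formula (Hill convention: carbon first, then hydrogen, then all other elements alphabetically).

C11H16FNS

Walk through each heavy atom and fill implicit hydrogens from standard valence (C 4, N 3, O 2, S 2, halogen 1):
  atom 1: N, bond orders sum to 3 (valence 3) → 0 H
  atom 2: C, bond orders sum to 4 (valence 4) → 0 H
  atom 3: C, bond orders sum to 3 (valence 4) → 1 H
  atom 4: C, bond orders sum to 3 (valence 4) → 1 H
  atom 5: C, bond orders sum to 3 (valence 4) → 1 H
  atom 6: C, bond orders sum to 3 (valence 4) → 1 H
  atom 7: C, bond orders sum to 1 (valence 4) → 3 H
  atom 8: S, bond orders sum to 1 (valence 2) → 1 H
  atom 9: C, bond orders sum to 3 (valence 4) → 1 H
  atom 10: C, bond orders sum to 3 (valence 4) → 1 H
  atom 11: C, bond orders sum to 2 (valence 4) → 2 H
  atom 12: C, bond orders sum to 3 (valence 4) → 1 H
  atom 13: F (halogen, monovalent) → 0 H
  atom 14: C, bond orders sum to 1 (valence 4) → 3 H
Totals → C:11, H:16, F:1, N:1, S:1.
In Hill order: C11H16FNS.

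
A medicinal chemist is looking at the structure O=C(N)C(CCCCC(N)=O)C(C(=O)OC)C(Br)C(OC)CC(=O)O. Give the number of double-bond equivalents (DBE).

Degree of unsaturation = (number of rings) + (number of π bonds).
Ring closures in the SMILES: 0.
π bonds: 4 double bonds (each 1 DoU) → 4 DoU from unsaturation.
Total DoU = 0 + 4 = 4.

4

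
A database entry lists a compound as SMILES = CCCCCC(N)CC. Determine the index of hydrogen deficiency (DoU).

0

Molecular formula: C8H19N.
DoU = (2C + 2 + N − H − X) / 2, where X is the halogen count and O/S are ignored.
    = (2·8 + 2 + 1 − 19 − 0) / 2 = 0 / 2 = 0.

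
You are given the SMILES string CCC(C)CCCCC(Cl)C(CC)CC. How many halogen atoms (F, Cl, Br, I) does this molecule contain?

Halogen atoms appear at heavy-atom position 10 (1×Cl).
Halogen count: 1.

1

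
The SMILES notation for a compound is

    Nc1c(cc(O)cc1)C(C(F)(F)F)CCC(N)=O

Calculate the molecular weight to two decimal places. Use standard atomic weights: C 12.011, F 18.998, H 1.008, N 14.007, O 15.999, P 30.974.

262.23 g/mol

First, the molecular formula is C11H13F3N2O2 (counting implicit H from valence).
  C: 11 × 12.011 = 132.121
  F: 3 × 18.998 = 56.994
  H: 13 × 1.008 = 13.104
  N: 2 × 14.007 = 28.014
  O: 2 × 15.999 = 31.998
Sum: 11×12.011 + 3×18.998 + 13×1.008 + 2×14.007 + 2×15.999 = 262.231 → 262.23 g/mol.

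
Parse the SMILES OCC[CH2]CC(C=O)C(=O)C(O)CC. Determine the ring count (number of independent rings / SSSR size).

In SMILES, each pair of matching ring-closure digits denotes one ring-closing bond; the number of such bonds equals the number of independent rings.
Ring-closure bonds here: 0.

0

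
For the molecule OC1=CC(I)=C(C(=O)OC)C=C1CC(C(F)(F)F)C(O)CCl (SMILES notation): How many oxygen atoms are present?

Scan the SMILES for O atoms (remember two-letter symbols like Cl and Br are single atoms).
Oxygen count: 4.

4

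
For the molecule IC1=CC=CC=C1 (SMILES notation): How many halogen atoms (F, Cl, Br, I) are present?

Halogen atoms appear at heavy-atom position 1 (1×I).
Halogen count: 1.

1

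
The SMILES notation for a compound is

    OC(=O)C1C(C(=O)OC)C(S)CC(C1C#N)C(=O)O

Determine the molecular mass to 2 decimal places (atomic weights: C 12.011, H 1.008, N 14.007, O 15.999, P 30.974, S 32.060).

287.29 g/mol

First, the molecular formula is C11H13NO6S (counting implicit H from valence).
  C: 11 × 12.011 = 132.121
  H: 13 × 1.008 = 13.104
  N: 1 × 14.007 = 14.007
  O: 6 × 15.999 = 95.994
  S: 1 × 32.060 = 32.060
Sum: 11×12.011 + 13×1.008 + 1×14.007 + 6×15.999 + 1×32.060 = 287.286 → 287.29 g/mol.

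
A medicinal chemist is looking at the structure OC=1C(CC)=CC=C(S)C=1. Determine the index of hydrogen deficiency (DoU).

4

Molecular formula: C8H10OS.
DoU = (2C + 2 + N − H − X) / 2, where X is the halogen count and O/S are ignored.
    = (2·8 + 2 + 0 − 10 − 0) / 2 = 8 / 2 = 4.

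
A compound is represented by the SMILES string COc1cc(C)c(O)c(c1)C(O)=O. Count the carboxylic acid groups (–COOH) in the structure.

1

The carboxylic acid motif appears at heavy-atom position 11 in the SMILES.
Other groups present: 1 ether, 1 hydroxyl.
Carboxylic acid count: 1.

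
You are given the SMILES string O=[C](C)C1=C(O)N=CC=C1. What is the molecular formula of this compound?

C7H7NO2

Walk through each heavy atom and fill implicit hydrogens from standard valence (C 4, N 3, O 2, S 2, halogen 1):
  atom 1: O, bond orders sum to 2 (valence 2) → 0 H
  atom 2: C with explicit H count 0
  atom 3: C, bond orders sum to 1 (valence 4) → 3 H
  atom 4: C, bond orders sum to 4 (valence 4) → 0 H
  atom 5: C, bond orders sum to 4 (valence 4) → 0 H
  atom 6: O, bond orders sum to 1 (valence 2) → 1 H
  atom 7: N, bond orders sum to 3 (valence 3) → 0 H
  atom 8: C, bond orders sum to 3 (valence 4) → 1 H
  atom 9: C, bond orders sum to 3 (valence 4) → 1 H
  atom 10: C, bond orders sum to 3 (valence 4) → 1 H
Totals → C:7, H:7, N:1, O:2.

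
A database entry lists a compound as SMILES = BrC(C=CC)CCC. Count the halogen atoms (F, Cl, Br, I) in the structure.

1

Halogen atoms appear at heavy-atom position 1 (1×Br).
Other groups present: 1 alkene.
Halogen count: 1.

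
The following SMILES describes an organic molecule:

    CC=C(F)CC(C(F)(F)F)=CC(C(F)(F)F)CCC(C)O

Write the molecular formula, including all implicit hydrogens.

Walk through each heavy atom and fill implicit hydrogens from standard valence (C 4, N 3, O 2, S 2, halogen 1):
  atom 1: C, bond orders sum to 1 (valence 4) → 3 H
  atom 2: C, bond orders sum to 3 (valence 4) → 1 H
  atom 3: C, bond orders sum to 4 (valence 4) → 0 H
  atom 4: F (halogen, monovalent) → 0 H
  atom 5: C, bond orders sum to 2 (valence 4) → 2 H
  atom 6: C, bond orders sum to 4 (valence 4) → 0 H
  atom 7: C, bond orders sum to 4 (valence 4) → 0 H
  atom 8: F (halogen, monovalent) → 0 H
  atom 9: F (halogen, monovalent) → 0 H
  atom 10: F (halogen, monovalent) → 0 H
  atom 11: C, bond orders sum to 3 (valence 4) → 1 H
  atom 12: C, bond orders sum to 3 (valence 4) → 1 H
  atom 13: C, bond orders sum to 4 (valence 4) → 0 H
  atom 14: F (halogen, monovalent) → 0 H
  atom 15: F (halogen, monovalent) → 0 H
  atom 16: F (halogen, monovalent) → 0 H
  atom 17: C, bond orders sum to 2 (valence 4) → 2 H
  atom 18: C, bond orders sum to 2 (valence 4) → 2 H
  atom 19: C, bond orders sum to 3 (valence 4) → 1 H
  atom 20: C, bond orders sum to 1 (valence 4) → 3 H
  atom 21: O, bond orders sum to 1 (valence 2) → 1 H
Totals → C:13, H:17, F:7, O:1.

C13H17F7O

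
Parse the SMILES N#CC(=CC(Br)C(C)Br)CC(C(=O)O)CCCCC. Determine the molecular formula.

Walk through each heavy atom and fill implicit hydrogens from standard valence (C 4, N 3, O 2, S 2, halogen 1):
  atom 1: N, bond orders sum to 3 (valence 3) → 0 H
  atom 2: C, bond orders sum to 4 (valence 4) → 0 H
  atom 3: C, bond orders sum to 4 (valence 4) → 0 H
  atom 4: C, bond orders sum to 3 (valence 4) → 1 H
  atom 5: C, bond orders sum to 3 (valence 4) → 1 H
  atom 6: Br (halogen, monovalent) → 0 H
  atom 7: C, bond orders sum to 3 (valence 4) → 1 H
  atom 8: C, bond orders sum to 1 (valence 4) → 3 H
  atom 9: Br (halogen, monovalent) → 0 H
  atom 10: C, bond orders sum to 2 (valence 4) → 2 H
  atom 11: C, bond orders sum to 3 (valence 4) → 1 H
  atom 12: C, bond orders sum to 4 (valence 4) → 0 H
  atom 13: O, bond orders sum to 2 (valence 2) → 0 H
  atom 14: O, bond orders sum to 1 (valence 2) → 1 H
  atom 15: C, bond orders sum to 2 (valence 4) → 2 H
  atom 16: C, bond orders sum to 2 (valence 4) → 2 H
  atom 17: C, bond orders sum to 2 (valence 4) → 2 H
  atom 18: C, bond orders sum to 2 (valence 4) → 2 H
  atom 19: C, bond orders sum to 1 (valence 4) → 3 H
Totals → C:14, H:21, Br:2, N:1, O:2.

C14H21Br2NO2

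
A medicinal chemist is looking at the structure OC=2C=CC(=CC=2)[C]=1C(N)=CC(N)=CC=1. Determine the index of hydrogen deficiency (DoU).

8

Molecular formula: C12H12N2O.
DoU = (2C + 2 + N − H − X) / 2, where X is the halogen count and O/S are ignored.
    = (2·12 + 2 + 2 − 12 − 0) / 2 = 16 / 2 = 8.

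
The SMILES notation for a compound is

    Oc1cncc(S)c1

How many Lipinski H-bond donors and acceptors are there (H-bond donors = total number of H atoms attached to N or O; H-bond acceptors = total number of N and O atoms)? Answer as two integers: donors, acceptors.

1, 2

Donors: find every N or O and count the H atoms it carries.
  atom 1 (O): bond orders sum to 1 → 1 H
  atom 4 (N): bond orders sum to 3 → 0 H
Lipinski HBD = 1.
Acceptors: N atoms = 1, O atoms = 1 → HBA = 2.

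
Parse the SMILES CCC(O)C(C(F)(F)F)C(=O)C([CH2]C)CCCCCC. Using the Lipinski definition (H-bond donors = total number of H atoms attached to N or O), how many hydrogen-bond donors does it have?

1

Donors: find every N or O and count the H atoms it carries.
  atom 4 (O): bond orders sum to 1 → 1 H
  atom 11 (O): bond orders sum to 2 → 0 H
Lipinski HBD = 1.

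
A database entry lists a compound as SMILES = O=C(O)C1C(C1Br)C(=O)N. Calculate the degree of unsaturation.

3

Molecular formula: C5H6BrNO3.
DoU = (2C + 2 + N − H − X) / 2, where X is the halogen count and O/S are ignored.
    = (2·5 + 2 + 1 − 6 − 1) / 2 = 6 / 2 = 3.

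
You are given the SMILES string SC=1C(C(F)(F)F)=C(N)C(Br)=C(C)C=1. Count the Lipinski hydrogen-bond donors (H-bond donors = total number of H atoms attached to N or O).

Donors: find every N or O and count the H atoms it carries.
  atom 9 (N): bond orders sum to 1 → 2 H
Lipinski HBD = 2.

2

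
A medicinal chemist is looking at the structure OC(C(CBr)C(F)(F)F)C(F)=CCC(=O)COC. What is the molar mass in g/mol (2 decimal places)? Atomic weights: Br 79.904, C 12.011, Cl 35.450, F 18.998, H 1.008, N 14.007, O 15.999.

337.11 g/mol

First, the molecular formula is C10H13BrF4O3 (counting implicit H from valence).
  Br: 1 × 79.904 = 79.904
  C: 10 × 12.011 = 120.110
  F: 4 × 18.998 = 75.992
  H: 13 × 1.008 = 13.104
  O: 3 × 15.999 = 47.997
Sum: 1×79.904 + 10×12.011 + 4×18.998 + 13×1.008 + 3×15.999 = 337.107 → 337.11 g/mol.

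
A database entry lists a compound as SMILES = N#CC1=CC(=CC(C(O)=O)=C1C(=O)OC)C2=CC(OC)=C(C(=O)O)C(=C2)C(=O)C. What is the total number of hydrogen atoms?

15

Walk through each heavy atom and fill implicit hydrogens from standard valence (C 4, N 3, O 2, S 2, halogen 1):
  atom 1: N, bond orders sum to 3 (valence 3) → 0 H
  atom 2: C, bond orders sum to 4 (valence 4) → 0 H
  atom 3: C, bond orders sum to 4 (valence 4) → 0 H
  atom 4: C, bond orders sum to 3 (valence 4) → 1 H
  atom 5: C, bond orders sum to 4 (valence 4) → 0 H
  atom 6: C, bond orders sum to 3 (valence 4) → 1 H
  atom 7: C, bond orders sum to 4 (valence 4) → 0 H
  atom 8: C, bond orders sum to 4 (valence 4) → 0 H
  atom 9: O, bond orders sum to 1 (valence 2) → 1 H
  atom 10: O, bond orders sum to 2 (valence 2) → 0 H
  atom 11: C, bond orders sum to 4 (valence 4) → 0 H
  atom 12: C, bond orders sum to 4 (valence 4) → 0 H
  atom 13: O, bond orders sum to 2 (valence 2) → 0 H
  atom 14: O, bond orders sum to 2 (valence 2) → 0 H
  atom 15: C, bond orders sum to 1 (valence 4) → 3 H
  atom 16: C, bond orders sum to 4 (valence 4) → 0 H
  atom 17: C, bond orders sum to 3 (valence 4) → 1 H
  atom 18: C, bond orders sum to 4 (valence 4) → 0 H
  atom 19: O, bond orders sum to 2 (valence 2) → 0 H
  atom 20: C, bond orders sum to 1 (valence 4) → 3 H
  atom 21: C, bond orders sum to 4 (valence 4) → 0 H
  atom 22: C, bond orders sum to 4 (valence 4) → 0 H
  atom 23: O, bond orders sum to 2 (valence 2) → 0 H
  atom 24: O, bond orders sum to 1 (valence 2) → 1 H
  atom 25: C, bond orders sum to 4 (valence 4) → 0 H
  atom 26: C, bond orders sum to 3 (valence 4) → 1 H
  atom 27: C, bond orders sum to 4 (valence 4) → 0 H
  atom 28: O, bond orders sum to 2 (valence 2) → 0 H
  atom 29: C, bond orders sum to 1 (valence 4) → 3 H
Total hydrogens: 15.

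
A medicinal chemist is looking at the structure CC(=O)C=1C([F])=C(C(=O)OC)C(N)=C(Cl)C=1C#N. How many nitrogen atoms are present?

Scan the SMILES for N atoms (remember two-letter symbols like Cl and Br are single atoms).
Nitrogen count: 2.

2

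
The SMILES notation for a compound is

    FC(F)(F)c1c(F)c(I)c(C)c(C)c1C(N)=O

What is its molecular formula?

C10H8F4INO

Walk through each heavy atom and fill implicit hydrogens from standard valence (C 4, N 3, O 2, S 2, halogen 1); for lowercase aromatic atoms, an aromatic c carries 1 H when it has two neighbours and 0 H with three, and aromatic n carries 0 H:
  atom 1: F (halogen, monovalent) → 0 H
  atom 2: C, bond orders sum to 4 (valence 4) → 0 H
  atom 3: F (halogen, monovalent) → 0 H
  atom 4: F (halogen, monovalent) → 0 H
  atom 5: aromatic c, 3 neighbours → 0 H
  atom 6: aromatic c, 3 neighbours → 0 H
  atom 7: F (halogen, monovalent) → 0 H
  atom 8: aromatic c, 3 neighbours → 0 H
  atom 9: I (halogen, monovalent) → 0 H
  atom 10: aromatic c, 3 neighbours → 0 H
  atom 11: C, bond orders sum to 1 (valence 4) → 3 H
  atom 12: aromatic c, 3 neighbours → 0 H
  atom 13: C, bond orders sum to 1 (valence 4) → 3 H
  atom 14: aromatic c, 3 neighbours → 0 H
  atom 15: C, bond orders sum to 4 (valence 4) → 0 H
  atom 16: N, bond orders sum to 1 (valence 3) → 2 H
  atom 17: O, bond orders sum to 2 (valence 2) → 0 H
Totals → C:10, H:8, F:4, I:1, N:1, O:1.
In Hill order: C10H8F4INO.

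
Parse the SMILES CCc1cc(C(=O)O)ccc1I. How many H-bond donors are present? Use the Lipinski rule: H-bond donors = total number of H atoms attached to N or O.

Donors: find every N or O and count the H atoms it carries.
  atom 7 (O): bond orders sum to 2 → 0 H
  atom 8 (O): bond orders sum to 1 → 1 H
Lipinski HBD = 1.

1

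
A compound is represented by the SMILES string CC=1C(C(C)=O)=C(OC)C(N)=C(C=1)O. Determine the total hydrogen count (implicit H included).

13

Walk through each heavy atom and fill implicit hydrogens from standard valence (C 4, N 3, O 2, S 2, halogen 1):
  atom 1: C, bond orders sum to 1 (valence 4) → 3 H
  atom 2: C, bond orders sum to 4 (valence 4) → 0 H
  atom 3: C, bond orders sum to 4 (valence 4) → 0 H
  atom 4: C, bond orders sum to 4 (valence 4) → 0 H
  atom 5: C, bond orders sum to 1 (valence 4) → 3 H
  atom 6: O, bond orders sum to 2 (valence 2) → 0 H
  atom 7: C, bond orders sum to 4 (valence 4) → 0 H
  atom 8: O, bond orders sum to 2 (valence 2) → 0 H
  atom 9: C, bond orders sum to 1 (valence 4) → 3 H
  atom 10: C, bond orders sum to 4 (valence 4) → 0 H
  atom 11: N, bond orders sum to 1 (valence 3) → 2 H
  atom 12: C, bond orders sum to 4 (valence 4) → 0 H
  atom 13: C, bond orders sum to 3 (valence 4) → 1 H
  atom 14: O, bond orders sum to 1 (valence 2) → 1 H
Total hydrogens: 13.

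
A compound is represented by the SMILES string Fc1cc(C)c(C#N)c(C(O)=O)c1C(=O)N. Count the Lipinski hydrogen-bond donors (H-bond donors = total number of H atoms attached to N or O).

3

Donors: find every N or O and count the H atoms it carries.
  atom 8 (N): bond orders sum to 3 → 0 H
  atom 11 (O): bond orders sum to 1 → 1 H
  atom 12 (O): bond orders sum to 2 → 0 H
  atom 15 (O): bond orders sum to 2 → 0 H
  atom 16 (N): bond orders sum to 1 → 2 H
Lipinski HBD = 3.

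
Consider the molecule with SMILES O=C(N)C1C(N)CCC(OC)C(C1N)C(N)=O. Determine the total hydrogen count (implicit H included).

Walk through each heavy atom and fill implicit hydrogens from standard valence (C 4, N 3, O 2, S 2, halogen 1):
  atom 1: O, bond orders sum to 2 (valence 2) → 0 H
  atom 2: C, bond orders sum to 4 (valence 4) → 0 H
  atom 3: N, bond orders sum to 1 (valence 3) → 2 H
  atom 4: C, bond orders sum to 3 (valence 4) → 1 H
  atom 5: C, bond orders sum to 3 (valence 4) → 1 H
  atom 6: N, bond orders sum to 1 (valence 3) → 2 H
  atom 7: C, bond orders sum to 2 (valence 4) → 2 H
  atom 8: C, bond orders sum to 2 (valence 4) → 2 H
  atom 9: C, bond orders sum to 3 (valence 4) → 1 H
  atom 10: O, bond orders sum to 2 (valence 2) → 0 H
  atom 11: C, bond orders sum to 1 (valence 4) → 3 H
  atom 12: C, bond orders sum to 3 (valence 4) → 1 H
  atom 13: C, bond orders sum to 3 (valence 4) → 1 H
  atom 14: N, bond orders sum to 1 (valence 3) → 2 H
  atom 15: C, bond orders sum to 4 (valence 4) → 0 H
  atom 16: N, bond orders sum to 1 (valence 3) → 2 H
  atom 17: O, bond orders sum to 2 (valence 2) → 0 H
Total hydrogens: 20.

20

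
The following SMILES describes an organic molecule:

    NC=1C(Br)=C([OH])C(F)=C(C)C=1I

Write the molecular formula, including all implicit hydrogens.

C7H6BrFINO

Walk through each heavy atom and fill implicit hydrogens from standard valence (C 4, N 3, O 2, S 2, halogen 1):
  atom 1: N, bond orders sum to 1 (valence 3) → 2 H
  atom 2: C, bond orders sum to 4 (valence 4) → 0 H
  atom 3: C, bond orders sum to 4 (valence 4) → 0 H
  atom 4: Br (halogen, monovalent) → 0 H
  atom 5: C, bond orders sum to 4 (valence 4) → 0 H
  atom 6: O with explicit H count 1
  atom 7: C, bond orders sum to 4 (valence 4) → 0 H
  atom 8: F (halogen, monovalent) → 0 H
  atom 9: C, bond orders sum to 4 (valence 4) → 0 H
  atom 10: C, bond orders sum to 1 (valence 4) → 3 H
  atom 11: C, bond orders sum to 4 (valence 4) → 0 H
  atom 12: I (halogen, monovalent) → 0 H
Totals → C:7, H:6, Br:1, F:1, I:1, N:1, O:1.
In Hill order: C7H6BrFINO.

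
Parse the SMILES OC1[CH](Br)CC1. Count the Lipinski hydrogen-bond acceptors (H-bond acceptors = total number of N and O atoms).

N atoms: 0; O atoms: 1.
Lipinski HBA = 0 + 1 = 1.

1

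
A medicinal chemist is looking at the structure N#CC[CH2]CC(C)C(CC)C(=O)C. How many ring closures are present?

0

In SMILES, each pair of matching ring-closure digits denotes one ring-closing bond; the number of such bonds equals the number of independent rings.
Ring-closure bonds here: 0.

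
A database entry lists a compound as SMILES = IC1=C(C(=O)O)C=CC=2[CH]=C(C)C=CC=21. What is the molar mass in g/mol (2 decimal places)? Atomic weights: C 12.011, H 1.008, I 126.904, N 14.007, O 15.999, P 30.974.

First, the molecular formula is C12H9IO2 (counting implicit H from valence).
  C: 12 × 12.011 = 144.132
  H: 9 × 1.008 = 9.072
  I: 1 × 126.904 = 126.904
  O: 2 × 15.999 = 31.998
Sum: 12×12.011 + 9×1.008 + 1×126.904 + 2×15.999 = 312.106 → 312.11 g/mol.

312.11 g/mol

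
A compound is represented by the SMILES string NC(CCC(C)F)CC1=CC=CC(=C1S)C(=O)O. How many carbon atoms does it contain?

Count every carbon token in the SMILES (each C, including those in ring-closure positions and inside branches).
Carbon count: 13.

13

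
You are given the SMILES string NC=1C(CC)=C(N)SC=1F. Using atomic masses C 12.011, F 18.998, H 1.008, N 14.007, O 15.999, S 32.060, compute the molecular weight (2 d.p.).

160.21 g/mol

First, the molecular formula is C6H9FN2S (counting implicit H from valence).
  C: 6 × 12.011 = 72.066
  F: 1 × 18.998 = 18.998
  H: 9 × 1.008 = 9.072
  N: 2 × 14.007 = 28.014
  S: 1 × 32.060 = 32.060
Sum: 6×12.011 + 1×18.998 + 9×1.008 + 2×14.007 + 1×32.060 = 160.210 → 160.21 g/mol.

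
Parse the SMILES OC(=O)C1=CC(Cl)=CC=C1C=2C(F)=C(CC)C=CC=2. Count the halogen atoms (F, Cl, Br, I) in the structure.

2

Halogen atoms appear at heavy-atom positions 7, 13 (1×Cl, 1×F).
Other groups present: 1 carboxylic acid.
Halogen count: 2.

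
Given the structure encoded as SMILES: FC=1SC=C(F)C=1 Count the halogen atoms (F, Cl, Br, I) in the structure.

2

Halogen atoms appear at heavy-atom positions 1, 6 (2×F).
Halogen count: 2.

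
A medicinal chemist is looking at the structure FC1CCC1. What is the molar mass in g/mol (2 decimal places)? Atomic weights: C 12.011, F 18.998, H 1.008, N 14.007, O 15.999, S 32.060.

74.10 g/mol

First, the molecular formula is C4H7F (counting implicit H from valence).
  C: 4 × 12.011 = 48.044
  F: 1 × 18.998 = 18.998
  H: 7 × 1.008 = 7.056
Sum: 4×12.011 + 1×18.998 + 7×1.008 = 74.098 → 74.10 g/mol.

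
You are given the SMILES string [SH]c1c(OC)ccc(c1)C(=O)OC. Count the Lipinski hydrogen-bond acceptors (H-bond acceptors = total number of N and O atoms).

N atoms: 0; O atoms: 3.
Lipinski HBA = 0 + 3 = 3.

3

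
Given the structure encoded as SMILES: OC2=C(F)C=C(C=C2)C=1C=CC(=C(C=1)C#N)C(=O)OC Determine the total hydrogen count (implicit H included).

10

Walk through each heavy atom and fill implicit hydrogens from standard valence (C 4, N 3, O 2, S 2, halogen 1):
  atom 1: O, bond orders sum to 1 (valence 2) → 1 H
  atom 2: C, bond orders sum to 4 (valence 4) → 0 H
  atom 3: C, bond orders sum to 4 (valence 4) → 0 H
  atom 4: F (halogen, monovalent) → 0 H
  atom 5: C, bond orders sum to 3 (valence 4) → 1 H
  atom 6: C, bond orders sum to 4 (valence 4) → 0 H
  atom 7: C, bond orders sum to 3 (valence 4) → 1 H
  atom 8: C, bond orders sum to 3 (valence 4) → 1 H
  atom 9: C, bond orders sum to 4 (valence 4) → 0 H
  atom 10: C, bond orders sum to 3 (valence 4) → 1 H
  atom 11: C, bond orders sum to 3 (valence 4) → 1 H
  atom 12: C, bond orders sum to 4 (valence 4) → 0 H
  atom 13: C, bond orders sum to 4 (valence 4) → 0 H
  atom 14: C, bond orders sum to 3 (valence 4) → 1 H
  atom 15: C, bond orders sum to 4 (valence 4) → 0 H
  atom 16: N, bond orders sum to 3 (valence 3) → 0 H
  atom 17: C, bond orders sum to 4 (valence 4) → 0 H
  atom 18: O, bond orders sum to 2 (valence 2) → 0 H
  atom 19: O, bond orders sum to 2 (valence 2) → 0 H
  atom 20: C, bond orders sum to 1 (valence 4) → 3 H
Total hydrogens: 10.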